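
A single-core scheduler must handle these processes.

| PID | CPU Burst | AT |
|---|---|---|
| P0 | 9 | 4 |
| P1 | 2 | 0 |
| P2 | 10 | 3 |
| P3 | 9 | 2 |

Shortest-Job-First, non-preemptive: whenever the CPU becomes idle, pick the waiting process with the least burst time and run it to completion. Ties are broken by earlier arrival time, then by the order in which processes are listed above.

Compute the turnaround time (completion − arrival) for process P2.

27

Schedule: | P1 0-2 | P3 2-11 | P0 11-20 | P2 20-30 |
Completion: P0=20  P1=2  P2=30  P3=11
Turnaround (C−A): P0=16  P1=2  P2=27  P3=9
Turnaround(P2) = completion − arrival = 30 − 3 = 27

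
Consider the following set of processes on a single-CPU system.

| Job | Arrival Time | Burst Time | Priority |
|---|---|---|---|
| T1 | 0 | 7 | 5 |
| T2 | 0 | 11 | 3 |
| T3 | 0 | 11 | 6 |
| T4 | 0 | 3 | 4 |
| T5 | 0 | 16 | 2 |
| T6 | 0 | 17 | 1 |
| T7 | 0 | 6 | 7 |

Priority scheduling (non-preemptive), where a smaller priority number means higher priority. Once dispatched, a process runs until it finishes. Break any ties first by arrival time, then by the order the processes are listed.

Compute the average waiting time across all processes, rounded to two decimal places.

37.14

Gantt: | T6 0-17 | T5 17-33 | T2 33-44 | T4 44-47 | T1 47-54 | T3 54-65 | T7 65-71 |
Completion: T1=54  T2=44  T3=65  T4=47  T5=33  T6=17  T7=71
Turnaround (C−A): T1=54  T2=44  T3=65  T4=47  T5=33  T6=17  T7=71
Waiting times: T1=47, T2=33, T3=54, T4=44, T5=17, T6=0, T7=65
Average waiting = (47+33+54+44+17+0+65) / 7 = 260/7 = 37.14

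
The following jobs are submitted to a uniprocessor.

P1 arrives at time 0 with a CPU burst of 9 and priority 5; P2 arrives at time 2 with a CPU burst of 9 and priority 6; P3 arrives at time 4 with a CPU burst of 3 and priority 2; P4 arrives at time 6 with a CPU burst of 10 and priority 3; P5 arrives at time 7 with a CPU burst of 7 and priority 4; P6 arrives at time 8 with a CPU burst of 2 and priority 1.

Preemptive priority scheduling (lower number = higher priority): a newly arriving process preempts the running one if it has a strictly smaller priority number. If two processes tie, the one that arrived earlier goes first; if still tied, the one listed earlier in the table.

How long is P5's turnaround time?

Timeline: | P1 0-4 | P3 4-7 | P4 7-8 | P6 8-10 | P4 10-19 | P5 19-26 | P1 26-31 | P2 31-40 |
Completion: P1=31  P2=40  P3=7  P4=19  P5=26  P6=10
Turnaround (C−A): P1=31  P2=38  P3=3  P4=13  P5=19  P6=2
Turnaround(P5) = completion − arrival = 26 − 7 = 19

19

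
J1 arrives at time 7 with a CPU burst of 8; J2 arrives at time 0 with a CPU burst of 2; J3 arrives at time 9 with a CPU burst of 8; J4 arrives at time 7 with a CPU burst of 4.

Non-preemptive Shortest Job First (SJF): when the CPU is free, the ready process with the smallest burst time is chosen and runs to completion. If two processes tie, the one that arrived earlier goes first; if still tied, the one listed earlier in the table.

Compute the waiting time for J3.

10

Timeline: | J2 0-2 | idle 2-7 | J4 7-11 | J1 11-19 | J3 19-27 |
Completion: J1=19  J2=2  J3=27  J4=11
Waiting(J3) = turnaround − burst = 18 − 8 = 10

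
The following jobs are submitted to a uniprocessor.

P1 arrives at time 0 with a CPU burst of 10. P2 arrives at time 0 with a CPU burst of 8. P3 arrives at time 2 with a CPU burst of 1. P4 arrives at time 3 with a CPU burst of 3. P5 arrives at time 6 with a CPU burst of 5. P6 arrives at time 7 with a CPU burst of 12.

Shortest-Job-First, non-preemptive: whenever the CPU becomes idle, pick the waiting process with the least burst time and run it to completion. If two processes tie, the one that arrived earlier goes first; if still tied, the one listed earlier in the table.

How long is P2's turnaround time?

8

Timeline: | P2 0-8 | P3 8-9 | P4 9-12 | P5 12-17 | P1 17-27 | P6 27-39 |
Completion: P1=27  P2=8  P3=9  P4=12  P5=17  P6=39
Turnaround (C−A): P1=27  P2=8  P3=7  P4=9  P5=11  P6=32
Turnaround(P2) = completion − arrival = 8 − 0 = 8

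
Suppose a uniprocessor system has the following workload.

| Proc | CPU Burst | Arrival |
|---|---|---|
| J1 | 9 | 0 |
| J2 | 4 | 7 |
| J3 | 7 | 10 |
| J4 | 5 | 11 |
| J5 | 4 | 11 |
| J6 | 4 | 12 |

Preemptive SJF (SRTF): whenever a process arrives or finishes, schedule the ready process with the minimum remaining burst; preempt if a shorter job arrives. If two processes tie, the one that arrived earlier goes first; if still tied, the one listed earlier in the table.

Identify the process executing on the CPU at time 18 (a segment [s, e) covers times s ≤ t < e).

Gantt: | J1 0-9 | J2 9-13 | J5 13-17 | J6 17-21 | J4 21-26 | J3 26-33 |
Completion: J1=9  J2=13  J3=33  J4=26  J5=17  J6=21

J6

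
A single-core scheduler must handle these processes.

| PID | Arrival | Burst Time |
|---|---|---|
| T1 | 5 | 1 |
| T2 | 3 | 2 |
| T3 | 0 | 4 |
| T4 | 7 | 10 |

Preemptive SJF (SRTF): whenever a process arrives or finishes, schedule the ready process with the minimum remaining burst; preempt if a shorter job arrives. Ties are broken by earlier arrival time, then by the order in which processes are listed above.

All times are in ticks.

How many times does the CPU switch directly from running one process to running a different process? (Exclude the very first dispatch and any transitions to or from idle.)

3

Gantt: | T3 0-4 | T2 4-6 | T1 6-7 | T4 7-17 |
Completion: T1=7  T2=6  T3=4  T4=17
Turnaround (C−A): T1=2  T2=3  T3=4  T4=10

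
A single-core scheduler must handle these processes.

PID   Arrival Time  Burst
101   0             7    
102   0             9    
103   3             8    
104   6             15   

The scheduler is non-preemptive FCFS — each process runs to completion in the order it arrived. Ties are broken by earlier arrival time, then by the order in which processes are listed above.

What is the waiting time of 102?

7

Timeline: | 101 0-7 | 102 7-16 | 103 16-24 | 104 24-39 |
Completion: 101=7  102=16  103=24  104=39
Turnaround (C−A): 101=7  102=16  103=21  104=33
Waiting(102) = turnaround − burst = 16 − 9 = 7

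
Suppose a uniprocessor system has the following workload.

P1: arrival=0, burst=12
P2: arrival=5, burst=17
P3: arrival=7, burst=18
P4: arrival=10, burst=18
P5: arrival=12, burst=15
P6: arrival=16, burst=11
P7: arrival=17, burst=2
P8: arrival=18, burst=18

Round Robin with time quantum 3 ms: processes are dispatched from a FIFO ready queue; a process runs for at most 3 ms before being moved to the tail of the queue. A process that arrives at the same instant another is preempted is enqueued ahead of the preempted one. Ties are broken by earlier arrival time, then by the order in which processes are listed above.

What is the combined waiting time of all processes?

467

Timeline: | P1 0-6 | P2 6-9 | P1 9-12 | P3 12-15 | P2 15-18 | P4 18-21 | P5 21-24 | P1 24-27 | P3 27-30 | P6 30-33 | P7 33-35 | P8 35-38 | P2 38-41 | P4 41-44 | P5 44-47 | P3 47-50 | P6 50-53 | P8 53-56 | P2 56-59 | P4 59-62 | P5 62-65 | P3 65-68 | P6 68-71 | P8 71-74 | P2 74-77 | P4 77-80 | P5 80-83 | P3 83-86 | P6 86-88 | P8 88-91 | P2 91-93 | P4 93-96 | P5 96-99 | P3 99-102 | P8 102-105 | P4 105-108 | P8 108-111 |
Completion: P1=27  P2=93  P3=102  P4=108  P5=99  P6=88  P7=35  P8=111
Waiting = turnaround − burst: P1=15, P2=71, P3=77, P4=80, P5=72, P6=61, P7=16, P8=75
Total waiting = 15 + 71 + 77 + 80 + 72 + 61 + 16 + 75 = 467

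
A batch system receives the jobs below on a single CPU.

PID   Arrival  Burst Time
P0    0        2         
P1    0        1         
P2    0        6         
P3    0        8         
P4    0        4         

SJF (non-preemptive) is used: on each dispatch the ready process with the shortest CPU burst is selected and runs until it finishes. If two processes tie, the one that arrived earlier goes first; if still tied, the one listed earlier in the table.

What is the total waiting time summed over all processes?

Gantt: | P1 0-1 | P0 1-3 | P4 3-7 | P2 7-13 | P3 13-21 |
Completion: P0=3  P1=1  P2=13  P3=21  P4=7
Turnaround (C−A): P0=3  P1=1  P2=13  P3=21  P4=7
Waiting = turnaround − burst: P0=1, P1=0, P2=7, P3=13, P4=3
Total waiting = 1 + 0 + 7 + 13 + 3 = 24

24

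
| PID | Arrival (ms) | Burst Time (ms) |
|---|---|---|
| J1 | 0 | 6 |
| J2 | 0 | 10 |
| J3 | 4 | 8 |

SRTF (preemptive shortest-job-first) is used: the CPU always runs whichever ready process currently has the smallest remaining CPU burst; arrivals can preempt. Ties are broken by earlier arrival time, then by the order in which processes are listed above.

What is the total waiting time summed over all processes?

16

Timeline: | J1 0-6 | J3 6-14 | J2 14-24 |
Completion: J1=6  J2=24  J3=14
Turnaround (C−A): J1=6  J2=24  J3=10
Waiting = turnaround − burst: J1=0, J2=14, J3=2
Total waiting = 0 + 14 + 2 = 16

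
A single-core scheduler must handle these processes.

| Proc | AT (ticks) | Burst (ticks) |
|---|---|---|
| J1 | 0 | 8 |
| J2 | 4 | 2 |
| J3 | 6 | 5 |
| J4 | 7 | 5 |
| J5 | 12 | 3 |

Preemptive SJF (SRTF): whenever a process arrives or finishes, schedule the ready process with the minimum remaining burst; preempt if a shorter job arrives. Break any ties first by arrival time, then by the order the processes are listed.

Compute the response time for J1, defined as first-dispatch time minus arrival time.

0

Schedule: | J1 0-4 | J2 4-6 | J1 6-10 | J3 10-15 | J5 15-18 | J4 18-23 |
Completion: J1=10  J2=6  J3=15  J4=23  J5=18
Turnaround (C−A): J1=10  J2=2  J3=9  J4=16  J5=6
Response(J1) = first start − arrival = 0 − 0 = 0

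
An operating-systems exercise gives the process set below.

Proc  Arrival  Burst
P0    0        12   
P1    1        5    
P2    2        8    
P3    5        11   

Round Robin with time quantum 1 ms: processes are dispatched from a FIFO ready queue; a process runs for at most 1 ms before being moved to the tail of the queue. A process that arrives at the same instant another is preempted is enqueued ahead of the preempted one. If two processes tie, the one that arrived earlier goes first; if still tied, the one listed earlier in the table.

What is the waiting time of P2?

18

Timeline: | P0 0-1 | P1 1-2 | P0 2-3 | P2 3-4 | P1 4-5 | P0 5-6 | P2 6-7 | P3 7-8 | P1 8-9 | P0 9-10 | P2 10-11 | P3 11-12 | P1 12-13 | P0 13-14 | P2 14-15 | P3 15-16 | P1 16-17 | P0 17-18 | P2 18-19 | P3 19-20 | P0 20-21 | P2 21-22 | P3 22-23 | P0 23-24 | P2 24-25 | P3 25-26 | P0 26-27 | P2 27-28 | P3 28-29 | P0 29-30 | P3 30-31 | P0 31-32 | P3 32-33 | P0 33-34 | P3 34-36 |
Completion: P0=34  P1=17  P2=28  P3=36
Turnaround (C−A): P0=34  P1=16  P2=26  P3=31
Waiting(P2) = turnaround − burst = 26 − 8 = 18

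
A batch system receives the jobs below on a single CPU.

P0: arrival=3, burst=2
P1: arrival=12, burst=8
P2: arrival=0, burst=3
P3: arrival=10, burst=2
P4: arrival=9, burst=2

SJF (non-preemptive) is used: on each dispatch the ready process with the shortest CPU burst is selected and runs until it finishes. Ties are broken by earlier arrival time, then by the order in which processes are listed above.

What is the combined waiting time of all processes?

Gantt: | P2 0-3 | P0 3-5 | idle 5-9 | P4 9-11 | P3 11-13 | P1 13-21 |
Completion: P0=5  P1=21  P2=3  P3=13  P4=11
Waiting = turnaround − burst: P0=0, P1=1, P2=0, P3=1, P4=0
Total waiting = 0 + 1 + 0 + 1 + 0 = 2

2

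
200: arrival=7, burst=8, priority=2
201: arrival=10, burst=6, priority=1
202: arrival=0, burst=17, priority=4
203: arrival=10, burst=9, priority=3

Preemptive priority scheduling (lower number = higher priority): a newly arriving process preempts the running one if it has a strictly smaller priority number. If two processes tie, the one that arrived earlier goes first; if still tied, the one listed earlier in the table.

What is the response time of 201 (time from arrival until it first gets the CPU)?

0

Timeline: | 202 0-7 | 200 7-10 | 201 10-16 | 200 16-21 | 203 21-30 | 202 30-40 |
Completion: 200=21  201=16  202=40  203=30
Turnaround (C−A): 200=14  201=6  202=40  203=20
Response(201) = first start − arrival = 10 − 10 = 0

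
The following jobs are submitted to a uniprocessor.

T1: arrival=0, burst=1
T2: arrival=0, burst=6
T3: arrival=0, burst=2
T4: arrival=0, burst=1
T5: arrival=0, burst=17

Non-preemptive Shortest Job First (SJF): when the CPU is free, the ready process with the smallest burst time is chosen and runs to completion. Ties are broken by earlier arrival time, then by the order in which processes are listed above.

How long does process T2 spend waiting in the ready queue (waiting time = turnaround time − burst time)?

Timeline: | T1 0-1 | T4 1-2 | T3 2-4 | T2 4-10 | T5 10-27 |
Completion: T1=1  T2=10  T3=4  T4=2  T5=27
Turnaround (C−A): T1=1  T2=10  T3=4  T4=2  T5=27
Waiting(T2) = turnaround − burst = 10 − 6 = 4

4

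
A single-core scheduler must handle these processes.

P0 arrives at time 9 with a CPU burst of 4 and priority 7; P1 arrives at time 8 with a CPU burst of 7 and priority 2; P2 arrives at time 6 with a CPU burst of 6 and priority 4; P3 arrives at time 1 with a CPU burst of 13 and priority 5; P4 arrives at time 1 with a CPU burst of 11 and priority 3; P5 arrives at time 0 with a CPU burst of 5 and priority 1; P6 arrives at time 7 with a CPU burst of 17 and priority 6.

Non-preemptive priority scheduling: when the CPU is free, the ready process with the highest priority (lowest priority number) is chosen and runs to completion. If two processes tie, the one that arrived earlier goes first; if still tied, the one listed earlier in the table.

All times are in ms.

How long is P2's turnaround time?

Timeline: | P5 0-5 | P4 5-16 | P1 16-23 | P2 23-29 | P3 29-42 | P6 42-59 | P0 59-63 |
Completion: P0=63  P1=23  P2=29  P3=42  P4=16  P5=5  P6=59
Turnaround (C−A): P0=54  P1=15  P2=23  P3=41  P4=15  P5=5  P6=52
Turnaround(P2) = completion − arrival = 29 − 6 = 23

23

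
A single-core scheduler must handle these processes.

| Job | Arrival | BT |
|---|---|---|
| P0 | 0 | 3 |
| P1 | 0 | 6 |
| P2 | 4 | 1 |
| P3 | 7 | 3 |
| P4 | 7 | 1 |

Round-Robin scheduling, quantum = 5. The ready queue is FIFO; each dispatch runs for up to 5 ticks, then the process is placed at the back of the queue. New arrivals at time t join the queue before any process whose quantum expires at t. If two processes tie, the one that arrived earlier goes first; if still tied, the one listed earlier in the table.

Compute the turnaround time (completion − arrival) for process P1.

14

Gantt: | P0 0-3 | P1 3-8 | P2 8-9 | P3 9-12 | P4 12-13 | P1 13-14 |
Completion: P0=3  P1=14  P2=9  P3=12  P4=13
Turnaround(P1) = completion − arrival = 14 − 0 = 14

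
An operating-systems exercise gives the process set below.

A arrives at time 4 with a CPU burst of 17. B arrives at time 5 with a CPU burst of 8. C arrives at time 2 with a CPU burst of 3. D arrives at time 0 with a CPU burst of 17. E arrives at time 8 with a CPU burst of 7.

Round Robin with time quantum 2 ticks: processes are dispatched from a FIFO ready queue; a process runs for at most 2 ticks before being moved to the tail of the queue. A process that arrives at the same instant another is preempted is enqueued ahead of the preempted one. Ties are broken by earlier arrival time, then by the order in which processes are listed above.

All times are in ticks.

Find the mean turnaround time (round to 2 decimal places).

Schedule: | D 0-2 | C 2-4 | D 4-6 | A 6-8 | C 8-9 | B 9-11 | D 11-13 | E 13-15 | A 15-17 | B 17-19 | D 19-21 | E 21-23 | A 23-25 | B 25-27 | D 27-29 | E 29-31 | A 31-33 | B 33-35 | D 35-37 | E 37-38 | A 38-40 | D 40-42 | A 42-44 | D 44-46 | A 46-48 | D 48-49 | A 49-52 |
Completion: A=52  B=35  C=9  D=49  E=38
Turnaround (C−A): A=48  B=30  C=7  D=49  E=30
Turnaround times: A=48, B=30, C=7, D=49, E=30
Average turnaround = (48+30+7+49+30) / 5 = 164/5 = 32.80

32.80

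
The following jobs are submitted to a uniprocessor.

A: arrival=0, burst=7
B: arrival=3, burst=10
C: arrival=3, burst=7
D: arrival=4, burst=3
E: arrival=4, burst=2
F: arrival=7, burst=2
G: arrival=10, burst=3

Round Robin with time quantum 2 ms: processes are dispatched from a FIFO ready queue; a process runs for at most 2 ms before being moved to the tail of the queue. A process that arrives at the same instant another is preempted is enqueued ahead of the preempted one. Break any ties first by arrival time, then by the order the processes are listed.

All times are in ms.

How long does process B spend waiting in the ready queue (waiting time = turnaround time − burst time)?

21

Schedule: | A 0-4 | B 4-6 | C 6-8 | D 8-10 | E 10-12 | A 12-14 | B 14-16 | F 16-18 | C 18-20 | G 20-22 | D 22-23 | A 23-24 | B 24-26 | C 26-28 | G 28-29 | B 29-31 | C 31-32 | B 32-34 |
Completion: A=24  B=34  C=32  D=23  E=12  F=18  G=29
Waiting(B) = turnaround − burst = 31 − 10 = 21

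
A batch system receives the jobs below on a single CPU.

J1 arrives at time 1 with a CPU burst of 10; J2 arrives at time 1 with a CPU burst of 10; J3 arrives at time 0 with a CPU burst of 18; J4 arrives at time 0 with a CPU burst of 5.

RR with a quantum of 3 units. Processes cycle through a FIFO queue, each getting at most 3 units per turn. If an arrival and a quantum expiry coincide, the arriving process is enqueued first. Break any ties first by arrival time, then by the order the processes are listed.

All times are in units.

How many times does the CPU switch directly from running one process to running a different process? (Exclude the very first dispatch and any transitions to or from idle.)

14

Timeline: | J3 0-3 | J4 3-6 | J1 6-9 | J2 9-12 | J3 12-15 | J4 15-17 | J1 17-20 | J2 20-23 | J3 23-26 | J1 26-29 | J2 29-32 | J3 32-35 | J1 35-36 | J2 36-37 | J3 37-43 |
Completion: J1=36  J2=37  J3=43  J4=17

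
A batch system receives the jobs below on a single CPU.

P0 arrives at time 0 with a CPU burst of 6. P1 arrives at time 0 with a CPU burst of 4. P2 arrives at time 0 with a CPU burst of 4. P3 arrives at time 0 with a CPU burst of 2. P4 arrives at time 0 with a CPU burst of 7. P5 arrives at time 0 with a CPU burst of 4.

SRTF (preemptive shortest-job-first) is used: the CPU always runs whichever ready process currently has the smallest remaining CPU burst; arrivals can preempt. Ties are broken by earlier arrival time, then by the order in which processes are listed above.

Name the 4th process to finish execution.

Schedule: | P3 0-2 | P1 2-6 | P2 6-10 | P5 10-14 | P0 14-20 | P4 20-27 |
Completion: P0=20  P1=6  P2=10  P3=2  P4=27  P5=14
Finish order: P3 → P1 → P2 → P5 → P0 → P4

P5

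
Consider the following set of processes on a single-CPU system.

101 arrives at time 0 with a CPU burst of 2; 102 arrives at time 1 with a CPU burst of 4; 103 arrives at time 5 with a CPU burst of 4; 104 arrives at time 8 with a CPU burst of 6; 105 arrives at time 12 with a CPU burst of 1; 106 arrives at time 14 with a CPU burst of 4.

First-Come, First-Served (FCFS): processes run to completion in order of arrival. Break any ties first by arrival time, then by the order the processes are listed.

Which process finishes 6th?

106

Timeline: | 101 0-2 | 102 2-6 | 103 6-10 | 104 10-16 | 105 16-17 | 106 17-21 |
Completion: 101=2  102=6  103=10  104=16  105=17  106=21
Turnaround (C−A): 101=2  102=5  103=5  104=8  105=5  106=7
Finish order: 101 → 102 → 103 → 104 → 105 → 106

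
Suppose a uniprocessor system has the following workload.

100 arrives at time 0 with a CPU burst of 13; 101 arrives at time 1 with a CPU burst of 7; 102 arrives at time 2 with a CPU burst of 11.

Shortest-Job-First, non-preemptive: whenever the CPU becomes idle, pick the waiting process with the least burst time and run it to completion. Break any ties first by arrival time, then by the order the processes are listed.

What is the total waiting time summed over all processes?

Gantt: | 100 0-13 | 101 13-20 | 102 20-31 |
Completion: 100=13  101=20  102=31
Waiting = turnaround − burst: 100=0, 101=12, 102=18
Total waiting = 0 + 12 + 18 = 30

30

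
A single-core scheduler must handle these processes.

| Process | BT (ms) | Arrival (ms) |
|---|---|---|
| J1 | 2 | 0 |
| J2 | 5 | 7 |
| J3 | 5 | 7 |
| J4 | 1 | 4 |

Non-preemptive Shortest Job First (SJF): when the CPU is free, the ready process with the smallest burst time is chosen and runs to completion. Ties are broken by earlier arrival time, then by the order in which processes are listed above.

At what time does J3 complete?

17

Gantt: | J1 0-2 | idle 2-4 | J4 4-5 | idle 5-7 | J2 7-12 | J3 12-17 |
Completion: J1=2  J2=12  J3=17  J4=5
Turnaround (C−A): J1=2  J2=5  J3=10  J4=1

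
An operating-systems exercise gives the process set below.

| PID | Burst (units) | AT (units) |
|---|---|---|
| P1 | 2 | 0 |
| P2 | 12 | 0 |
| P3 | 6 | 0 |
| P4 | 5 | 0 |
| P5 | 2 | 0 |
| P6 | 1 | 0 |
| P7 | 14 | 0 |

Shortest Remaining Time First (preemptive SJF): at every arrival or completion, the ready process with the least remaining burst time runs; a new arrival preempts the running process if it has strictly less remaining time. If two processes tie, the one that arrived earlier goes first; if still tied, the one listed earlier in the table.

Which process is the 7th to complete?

Schedule: | P6 0-1 | P1 1-3 | P5 3-5 | P4 5-10 | P3 10-16 | P2 16-28 | P7 28-42 |
Completion: P1=3  P2=28  P3=16  P4=10  P5=5  P6=1  P7=42
Turnaround (C−A): P1=3  P2=28  P3=16  P4=10  P5=5  P6=1  P7=42
Finish order: P6 → P1 → P5 → P4 → P3 → P2 → P7

P7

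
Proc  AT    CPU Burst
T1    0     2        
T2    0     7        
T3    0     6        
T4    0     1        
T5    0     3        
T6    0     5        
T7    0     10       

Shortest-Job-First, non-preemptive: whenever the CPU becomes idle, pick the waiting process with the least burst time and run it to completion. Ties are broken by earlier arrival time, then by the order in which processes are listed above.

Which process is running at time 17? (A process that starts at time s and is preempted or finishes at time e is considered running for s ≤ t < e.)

T2

Gantt: | T4 0-1 | T1 1-3 | T5 3-6 | T6 6-11 | T3 11-17 | T2 17-24 | T7 24-34 |
Completion: T1=3  T2=24  T3=17  T4=1  T5=6  T6=11  T7=34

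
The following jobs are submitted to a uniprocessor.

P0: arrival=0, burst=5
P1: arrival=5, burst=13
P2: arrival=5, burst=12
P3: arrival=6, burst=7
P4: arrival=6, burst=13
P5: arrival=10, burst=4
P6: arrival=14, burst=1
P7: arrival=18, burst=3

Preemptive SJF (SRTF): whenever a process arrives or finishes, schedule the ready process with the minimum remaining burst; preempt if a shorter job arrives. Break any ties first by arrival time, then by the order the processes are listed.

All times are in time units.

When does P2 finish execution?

32

Timeline: | P0 0-5 | P2 5-6 | P3 6-13 | P5 13-14 | P6 14-15 | P5 15-18 | P7 18-21 | P2 21-32 | P1 32-45 | P4 45-58 |
Completion: P0=5  P1=45  P2=32  P3=13  P4=58  P5=18  P6=15  P7=21
Turnaround (C−A): P0=5  P1=40  P2=27  P3=7  P4=52  P5=8  P6=1  P7=3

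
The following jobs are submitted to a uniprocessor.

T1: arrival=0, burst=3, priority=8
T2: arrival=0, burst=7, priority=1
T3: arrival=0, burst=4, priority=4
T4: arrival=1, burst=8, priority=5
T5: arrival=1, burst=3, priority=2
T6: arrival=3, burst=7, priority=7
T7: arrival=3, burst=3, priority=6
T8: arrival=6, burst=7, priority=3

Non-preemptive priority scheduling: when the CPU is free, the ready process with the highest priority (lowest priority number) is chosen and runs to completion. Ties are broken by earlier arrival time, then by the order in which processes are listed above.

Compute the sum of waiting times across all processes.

141

Gantt: | T2 0-7 | T5 7-10 | T8 10-17 | T3 17-21 | T4 21-29 | T7 29-32 | T6 32-39 | T1 39-42 |
Completion: T1=42  T2=7  T3=21  T4=29  T5=10  T6=39  T7=32  T8=17
Waiting = turnaround − burst: T1=39, T2=0, T3=17, T4=20, T5=6, T6=29, T7=26, T8=4
Total waiting = 39 + 0 + 17 + 20 + 6 + 29 + 26 + 4 = 141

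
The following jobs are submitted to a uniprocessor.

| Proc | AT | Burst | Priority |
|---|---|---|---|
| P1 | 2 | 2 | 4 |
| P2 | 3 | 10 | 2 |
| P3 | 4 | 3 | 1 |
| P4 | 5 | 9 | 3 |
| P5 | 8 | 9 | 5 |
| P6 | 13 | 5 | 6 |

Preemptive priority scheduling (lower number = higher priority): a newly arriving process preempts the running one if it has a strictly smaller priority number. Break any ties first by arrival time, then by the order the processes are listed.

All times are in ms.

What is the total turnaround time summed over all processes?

Gantt: | idle 0-2 | P1 2-3 | P2 3-4 | P3 4-7 | P2 7-16 | P4 16-25 | P1 25-26 | P5 26-35 | P6 35-40 |
Completion: P1=26  P2=16  P3=7  P4=25  P5=35  P6=40
Turnaround (C−A): P1=24  P2=13  P3=3  P4=20  P5=27  P6=27
Turnaround = completion − arrival: P1=24, P2=13, P3=3, P4=20, P5=27, P6=27
Total turnaround = 24 + 13 + 3 + 20 + 27 + 27 = 114

114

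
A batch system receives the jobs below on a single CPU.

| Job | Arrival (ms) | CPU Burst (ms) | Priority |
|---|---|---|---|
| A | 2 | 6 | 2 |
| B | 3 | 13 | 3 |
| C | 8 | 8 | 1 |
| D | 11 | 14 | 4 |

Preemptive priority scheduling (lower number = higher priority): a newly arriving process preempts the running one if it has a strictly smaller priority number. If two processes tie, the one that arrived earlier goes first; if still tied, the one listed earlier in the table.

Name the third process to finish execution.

Timeline: | idle 0-2 | A 2-8 | C 8-16 | B 16-29 | D 29-43 |
Completion: A=8  B=29  C=16  D=43
Turnaround (C−A): A=6  B=26  C=8  D=32
Finish order: A → C → B → D

B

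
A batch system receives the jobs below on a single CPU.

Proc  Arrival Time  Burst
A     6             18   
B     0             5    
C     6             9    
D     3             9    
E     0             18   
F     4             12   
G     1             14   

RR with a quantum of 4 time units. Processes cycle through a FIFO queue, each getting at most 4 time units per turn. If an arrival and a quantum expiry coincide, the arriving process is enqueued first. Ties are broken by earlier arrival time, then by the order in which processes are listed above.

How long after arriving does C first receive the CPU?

19

Timeline: | B 0-4 | E 4-8 | G 8-12 | D 12-16 | F 16-20 | B 20-21 | A 21-25 | C 25-29 | E 29-33 | G 33-37 | D 37-41 | F 41-45 | A 45-49 | C 49-53 | E 53-57 | G 57-61 | D 61-62 | F 62-66 | A 66-70 | C 70-71 | E 71-75 | G 75-77 | A 77-81 | E 81-83 | A 83-85 |
Completion: A=85  B=21  C=71  D=62  E=83  F=66  G=77
Turnaround (C−A): A=79  B=21  C=65  D=59  E=83  F=62  G=76
Response(C) = first start − arrival = 25 − 6 = 19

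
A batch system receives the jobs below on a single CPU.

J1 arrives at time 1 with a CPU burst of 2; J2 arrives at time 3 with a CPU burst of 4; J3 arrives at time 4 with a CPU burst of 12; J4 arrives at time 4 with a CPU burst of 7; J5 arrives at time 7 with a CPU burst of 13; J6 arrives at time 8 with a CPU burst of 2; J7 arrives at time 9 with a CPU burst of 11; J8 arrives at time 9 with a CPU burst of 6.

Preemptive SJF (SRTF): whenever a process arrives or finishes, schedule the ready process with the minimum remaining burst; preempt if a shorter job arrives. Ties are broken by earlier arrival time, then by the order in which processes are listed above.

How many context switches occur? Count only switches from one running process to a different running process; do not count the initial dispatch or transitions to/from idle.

Gantt: | idle 0-1 | J1 1-3 | J2 3-7 | J4 7-8 | J6 8-10 | J4 10-16 | J8 16-22 | J7 22-33 | J3 33-45 | J5 45-58 |
Completion: J1=3  J2=7  J3=45  J4=16  J5=58  J6=10  J7=33  J8=22

8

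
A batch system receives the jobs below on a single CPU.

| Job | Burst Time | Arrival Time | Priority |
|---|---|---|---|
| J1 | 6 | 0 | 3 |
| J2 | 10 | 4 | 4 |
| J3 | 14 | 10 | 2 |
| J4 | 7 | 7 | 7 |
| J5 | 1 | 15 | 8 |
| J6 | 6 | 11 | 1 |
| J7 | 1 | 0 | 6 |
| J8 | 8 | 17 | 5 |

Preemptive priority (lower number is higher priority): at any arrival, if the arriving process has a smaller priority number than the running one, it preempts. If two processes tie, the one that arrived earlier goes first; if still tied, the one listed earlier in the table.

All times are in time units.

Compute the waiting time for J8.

Timeline: | J1 0-6 | J2 6-10 | J3 10-11 | J6 11-17 | J3 17-30 | J2 30-36 | J8 36-44 | J7 44-45 | J4 45-52 | J5 52-53 |
Completion: J1=6  J2=36  J3=30  J4=52  J5=53  J6=17  J7=45  J8=44
Waiting(J8) = turnaround − burst = 27 − 8 = 19

19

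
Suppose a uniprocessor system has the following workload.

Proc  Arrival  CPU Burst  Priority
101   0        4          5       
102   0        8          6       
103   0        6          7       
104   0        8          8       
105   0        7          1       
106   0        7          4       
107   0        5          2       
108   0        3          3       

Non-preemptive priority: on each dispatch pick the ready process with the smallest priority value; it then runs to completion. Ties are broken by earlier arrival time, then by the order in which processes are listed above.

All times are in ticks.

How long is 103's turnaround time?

Gantt: | 105 0-7 | 107 7-12 | 108 12-15 | 106 15-22 | 101 22-26 | 102 26-34 | 103 34-40 | 104 40-48 |
Completion: 101=26  102=34  103=40  104=48  105=7  106=22  107=12  108=15
Turnaround (C−A): 101=26  102=34  103=40  104=48  105=7  106=22  107=12  108=15
Turnaround(103) = completion − arrival = 40 − 0 = 40

40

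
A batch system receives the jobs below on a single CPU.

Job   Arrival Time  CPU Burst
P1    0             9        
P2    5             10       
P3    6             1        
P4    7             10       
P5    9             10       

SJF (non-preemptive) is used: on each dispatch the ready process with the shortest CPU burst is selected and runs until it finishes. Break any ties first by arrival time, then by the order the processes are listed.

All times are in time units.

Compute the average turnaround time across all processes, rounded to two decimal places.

Gantt: | P1 0-9 | P3 9-10 | P2 10-20 | P4 20-30 | P5 30-40 |
Completion: P1=9  P2=20  P3=10  P4=30  P5=40
Turnaround (C−A): P1=9  P2=15  P3=4  P4=23  P5=31
Turnaround times: P1=9, P2=15, P3=4, P4=23, P5=31
Average turnaround = (9+15+4+23+31) / 5 = 82/5 = 16.40

16.40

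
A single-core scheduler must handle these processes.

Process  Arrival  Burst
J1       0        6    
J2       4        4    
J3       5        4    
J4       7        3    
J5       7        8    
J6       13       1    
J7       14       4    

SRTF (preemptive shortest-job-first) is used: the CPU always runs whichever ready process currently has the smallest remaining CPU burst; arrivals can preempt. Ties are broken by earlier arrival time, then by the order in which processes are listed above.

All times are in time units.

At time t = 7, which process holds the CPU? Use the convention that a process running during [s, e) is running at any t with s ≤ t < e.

J2

Gantt: | J1 0-6 | J2 6-10 | J4 10-13 | J6 13-14 | J3 14-18 | J7 18-22 | J5 22-30 |
Completion: J1=6  J2=10  J3=18  J4=13  J5=30  J6=14  J7=22
Turnaround (C−A): J1=6  J2=6  J3=13  J4=6  J5=23  J6=1  J7=8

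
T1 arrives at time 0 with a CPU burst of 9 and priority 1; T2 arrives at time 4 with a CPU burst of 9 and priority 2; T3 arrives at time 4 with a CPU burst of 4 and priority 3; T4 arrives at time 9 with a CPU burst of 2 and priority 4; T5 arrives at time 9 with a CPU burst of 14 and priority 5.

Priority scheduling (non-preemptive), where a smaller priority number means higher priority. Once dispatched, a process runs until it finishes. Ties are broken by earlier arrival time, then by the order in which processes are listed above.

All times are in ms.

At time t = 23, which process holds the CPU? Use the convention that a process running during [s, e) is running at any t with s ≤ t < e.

Gantt: | T1 0-9 | T2 9-18 | T3 18-22 | T4 22-24 | T5 24-38 |
Completion: T1=9  T2=18  T3=22  T4=24  T5=38

T4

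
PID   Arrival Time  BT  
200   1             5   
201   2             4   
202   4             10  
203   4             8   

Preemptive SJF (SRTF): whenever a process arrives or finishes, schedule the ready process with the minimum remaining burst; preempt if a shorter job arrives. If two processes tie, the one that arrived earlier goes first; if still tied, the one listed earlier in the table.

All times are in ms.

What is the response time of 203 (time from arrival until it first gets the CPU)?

Gantt: | idle 0-1 | 200 1-6 | 201 6-10 | 203 10-18 | 202 18-28 |
Completion: 200=6  201=10  202=28  203=18
Turnaround (C−A): 200=5  201=8  202=24  203=14
Response(203) = first start − arrival = 10 − 4 = 6

6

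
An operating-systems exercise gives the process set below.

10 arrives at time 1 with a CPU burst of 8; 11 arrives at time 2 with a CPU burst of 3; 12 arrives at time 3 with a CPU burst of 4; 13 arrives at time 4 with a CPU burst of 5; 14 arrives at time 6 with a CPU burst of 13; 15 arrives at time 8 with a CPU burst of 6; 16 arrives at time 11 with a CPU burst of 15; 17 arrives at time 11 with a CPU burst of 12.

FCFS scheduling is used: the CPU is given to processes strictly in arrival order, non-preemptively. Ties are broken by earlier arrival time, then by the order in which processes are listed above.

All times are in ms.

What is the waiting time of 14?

Schedule: | idle 0-1 | 10 1-9 | 11 9-12 | 12 12-16 | 13 16-21 | 14 21-34 | 15 34-40 | 16 40-55 | 17 55-67 |
Completion: 10=9  11=12  12=16  13=21  14=34  15=40  16=55  17=67
Waiting(14) = turnaround − burst = 28 − 13 = 15

15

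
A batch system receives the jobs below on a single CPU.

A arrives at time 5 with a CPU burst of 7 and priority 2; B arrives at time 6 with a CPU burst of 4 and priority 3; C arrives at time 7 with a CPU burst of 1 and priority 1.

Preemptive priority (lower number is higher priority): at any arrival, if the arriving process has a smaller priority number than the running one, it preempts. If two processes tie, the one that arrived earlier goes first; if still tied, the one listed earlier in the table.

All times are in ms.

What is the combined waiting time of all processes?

8

Schedule: | idle 0-5 | A 5-7 | C 7-8 | A 8-13 | B 13-17 |
Completion: A=13  B=17  C=8
Waiting = turnaround − burst: A=1, B=7, C=0
Total waiting = 1 + 7 + 0 = 8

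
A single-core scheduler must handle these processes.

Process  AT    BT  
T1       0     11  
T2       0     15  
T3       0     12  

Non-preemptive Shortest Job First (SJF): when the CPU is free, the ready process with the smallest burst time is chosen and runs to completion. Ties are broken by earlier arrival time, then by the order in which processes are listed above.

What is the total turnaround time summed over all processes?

Timeline: | T1 0-11 | T3 11-23 | T2 23-38 |
Completion: T1=11  T2=38  T3=23
Turnaround = completion − arrival: T1=11, T2=38, T3=23
Total turnaround = 11 + 38 + 23 = 72

72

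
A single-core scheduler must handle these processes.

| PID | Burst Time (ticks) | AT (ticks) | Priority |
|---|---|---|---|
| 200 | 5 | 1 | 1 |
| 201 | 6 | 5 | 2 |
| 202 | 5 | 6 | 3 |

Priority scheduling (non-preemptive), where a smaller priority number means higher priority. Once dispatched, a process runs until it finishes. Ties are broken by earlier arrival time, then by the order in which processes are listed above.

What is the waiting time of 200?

0

Timeline: | idle 0-1 | 200 1-6 | 201 6-12 | 202 12-17 |
Completion: 200=6  201=12  202=17
Turnaround (C−A): 200=5  201=7  202=11
Waiting(200) = turnaround − burst = 5 − 5 = 0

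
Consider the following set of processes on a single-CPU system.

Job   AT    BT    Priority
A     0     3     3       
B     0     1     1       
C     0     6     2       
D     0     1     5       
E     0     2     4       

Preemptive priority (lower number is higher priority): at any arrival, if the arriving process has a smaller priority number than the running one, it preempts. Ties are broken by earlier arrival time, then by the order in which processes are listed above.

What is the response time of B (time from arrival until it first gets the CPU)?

0

Timeline: | B 0-1 | C 1-7 | A 7-10 | E 10-12 | D 12-13 |
Completion: A=10  B=1  C=7  D=13  E=12
Response(B) = first start − arrival = 0 − 0 = 0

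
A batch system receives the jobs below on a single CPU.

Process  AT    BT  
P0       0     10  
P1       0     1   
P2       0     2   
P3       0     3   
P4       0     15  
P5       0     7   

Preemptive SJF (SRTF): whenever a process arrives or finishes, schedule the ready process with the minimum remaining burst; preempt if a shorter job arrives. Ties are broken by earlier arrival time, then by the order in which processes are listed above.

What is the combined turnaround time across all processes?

Gantt: | P1 0-1 | P2 1-3 | P3 3-6 | P5 6-13 | P0 13-23 | P4 23-38 |
Completion: P0=23  P1=1  P2=3  P3=6  P4=38  P5=13
Turnaround (C−A): P0=23  P1=1  P2=3  P3=6  P4=38  P5=13
Turnaround = completion − arrival: P0=23, P1=1, P2=3, P3=6, P4=38, P5=13
Total turnaround = 23 + 1 + 3 + 6 + 38 + 13 = 84

84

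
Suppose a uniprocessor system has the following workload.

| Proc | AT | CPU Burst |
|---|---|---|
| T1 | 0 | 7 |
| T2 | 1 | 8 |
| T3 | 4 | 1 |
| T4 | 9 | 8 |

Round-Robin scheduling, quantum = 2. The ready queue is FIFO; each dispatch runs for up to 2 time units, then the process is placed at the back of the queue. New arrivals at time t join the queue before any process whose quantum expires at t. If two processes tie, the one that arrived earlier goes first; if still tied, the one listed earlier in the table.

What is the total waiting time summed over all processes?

Timeline: | T1 0-2 | T2 2-4 | T1 4-6 | T3 6-7 | T2 7-9 | T1 9-11 | T4 11-13 | T2 13-15 | T1 15-16 | T4 16-18 | T2 18-20 | T4 20-24 |
Completion: T1=16  T2=20  T3=7  T4=24
Turnaround (C−A): T1=16  T2=19  T3=3  T4=15
Waiting = turnaround − burst: T1=9, T2=11, T3=2, T4=7
Total waiting = 9 + 11 + 2 + 7 = 29

29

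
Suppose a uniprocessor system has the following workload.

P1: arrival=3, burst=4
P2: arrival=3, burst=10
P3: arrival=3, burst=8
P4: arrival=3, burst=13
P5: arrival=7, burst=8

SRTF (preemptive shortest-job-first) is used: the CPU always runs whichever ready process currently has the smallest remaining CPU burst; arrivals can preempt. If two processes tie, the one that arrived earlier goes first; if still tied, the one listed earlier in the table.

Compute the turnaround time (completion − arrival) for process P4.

Gantt: | idle 0-3 | P1 3-7 | P3 7-15 | P5 15-23 | P2 23-33 | P4 33-46 |
Completion: P1=7  P2=33  P3=15  P4=46  P5=23
Turnaround(P4) = completion − arrival = 46 − 3 = 43

43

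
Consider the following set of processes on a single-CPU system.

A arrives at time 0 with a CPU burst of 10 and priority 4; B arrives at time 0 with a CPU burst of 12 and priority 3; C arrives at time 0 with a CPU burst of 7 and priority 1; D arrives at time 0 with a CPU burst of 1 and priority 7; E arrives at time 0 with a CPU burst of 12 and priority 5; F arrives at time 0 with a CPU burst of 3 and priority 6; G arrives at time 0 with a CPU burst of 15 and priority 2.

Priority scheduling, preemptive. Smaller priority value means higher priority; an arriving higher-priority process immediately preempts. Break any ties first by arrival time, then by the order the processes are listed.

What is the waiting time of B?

22

Timeline: | C 0-7 | G 7-22 | B 22-34 | A 34-44 | E 44-56 | F 56-59 | D 59-60 |
Completion: A=44  B=34  C=7  D=60  E=56  F=59  G=22
Waiting(B) = turnaround − burst = 34 − 12 = 22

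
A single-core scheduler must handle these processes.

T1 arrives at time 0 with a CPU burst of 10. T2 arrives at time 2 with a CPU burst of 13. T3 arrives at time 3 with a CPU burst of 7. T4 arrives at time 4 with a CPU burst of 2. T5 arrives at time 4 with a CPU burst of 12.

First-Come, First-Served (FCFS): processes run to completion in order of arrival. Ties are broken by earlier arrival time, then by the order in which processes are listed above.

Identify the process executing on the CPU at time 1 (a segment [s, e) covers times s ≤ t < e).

T1

Schedule: | T1 0-10 | T2 10-23 | T3 23-30 | T4 30-32 | T5 32-44 |
Completion: T1=10  T2=23  T3=30  T4=32  T5=44
Turnaround (C−A): T1=10  T2=21  T3=27  T4=28  T5=40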